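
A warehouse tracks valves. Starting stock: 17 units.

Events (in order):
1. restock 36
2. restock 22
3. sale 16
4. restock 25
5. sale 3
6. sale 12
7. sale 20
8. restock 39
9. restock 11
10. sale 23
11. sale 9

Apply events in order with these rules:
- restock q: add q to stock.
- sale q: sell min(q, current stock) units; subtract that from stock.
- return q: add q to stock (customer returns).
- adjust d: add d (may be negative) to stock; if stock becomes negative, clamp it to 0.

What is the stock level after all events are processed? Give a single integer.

Processing events:
Start: stock = 17
  Event 1 (restock 36): 17 + 36 = 53
  Event 2 (restock 22): 53 + 22 = 75
  Event 3 (sale 16): sell min(16,75)=16. stock: 75 - 16 = 59. total_sold = 16
  Event 4 (restock 25): 59 + 25 = 84
  Event 5 (sale 3): sell min(3,84)=3. stock: 84 - 3 = 81. total_sold = 19
  Event 6 (sale 12): sell min(12,81)=12. stock: 81 - 12 = 69. total_sold = 31
  Event 7 (sale 20): sell min(20,69)=20. stock: 69 - 20 = 49. total_sold = 51
  Event 8 (restock 39): 49 + 39 = 88
  Event 9 (restock 11): 88 + 11 = 99
  Event 10 (sale 23): sell min(23,99)=23. stock: 99 - 23 = 76. total_sold = 74
  Event 11 (sale 9): sell min(9,76)=9. stock: 76 - 9 = 67. total_sold = 83
Final: stock = 67, total_sold = 83

Answer: 67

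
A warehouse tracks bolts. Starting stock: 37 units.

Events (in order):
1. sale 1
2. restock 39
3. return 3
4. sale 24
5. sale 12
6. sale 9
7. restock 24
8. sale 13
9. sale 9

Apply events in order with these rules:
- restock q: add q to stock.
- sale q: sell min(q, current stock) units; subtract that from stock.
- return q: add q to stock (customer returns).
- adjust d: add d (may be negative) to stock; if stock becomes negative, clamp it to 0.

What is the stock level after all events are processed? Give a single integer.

Processing events:
Start: stock = 37
  Event 1 (sale 1): sell min(1,37)=1. stock: 37 - 1 = 36. total_sold = 1
  Event 2 (restock 39): 36 + 39 = 75
  Event 3 (return 3): 75 + 3 = 78
  Event 4 (sale 24): sell min(24,78)=24. stock: 78 - 24 = 54. total_sold = 25
  Event 5 (sale 12): sell min(12,54)=12. stock: 54 - 12 = 42. total_sold = 37
  Event 6 (sale 9): sell min(9,42)=9. stock: 42 - 9 = 33. total_sold = 46
  Event 7 (restock 24): 33 + 24 = 57
  Event 8 (sale 13): sell min(13,57)=13. stock: 57 - 13 = 44. total_sold = 59
  Event 9 (sale 9): sell min(9,44)=9. stock: 44 - 9 = 35. total_sold = 68
Final: stock = 35, total_sold = 68

Answer: 35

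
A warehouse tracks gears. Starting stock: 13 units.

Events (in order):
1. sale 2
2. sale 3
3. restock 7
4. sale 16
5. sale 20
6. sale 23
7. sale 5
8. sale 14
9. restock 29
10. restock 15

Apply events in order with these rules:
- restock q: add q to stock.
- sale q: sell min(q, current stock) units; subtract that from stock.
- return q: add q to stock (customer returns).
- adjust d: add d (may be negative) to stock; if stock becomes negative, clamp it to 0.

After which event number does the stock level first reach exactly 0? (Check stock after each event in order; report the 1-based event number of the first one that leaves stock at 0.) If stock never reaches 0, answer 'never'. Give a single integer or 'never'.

Processing events:
Start: stock = 13
  Event 1 (sale 2): sell min(2,13)=2. stock: 13 - 2 = 11. total_sold = 2
  Event 2 (sale 3): sell min(3,11)=3. stock: 11 - 3 = 8. total_sold = 5
  Event 3 (restock 7): 8 + 7 = 15
  Event 4 (sale 16): sell min(16,15)=15. stock: 15 - 15 = 0. total_sold = 20
  Event 5 (sale 20): sell min(20,0)=0. stock: 0 - 0 = 0. total_sold = 20
  Event 6 (sale 23): sell min(23,0)=0. stock: 0 - 0 = 0. total_sold = 20
  Event 7 (sale 5): sell min(5,0)=0. stock: 0 - 0 = 0. total_sold = 20
  Event 8 (sale 14): sell min(14,0)=0. stock: 0 - 0 = 0. total_sold = 20
  Event 9 (restock 29): 0 + 29 = 29
  Event 10 (restock 15): 29 + 15 = 44
Final: stock = 44, total_sold = 20

First zero at event 4.

Answer: 4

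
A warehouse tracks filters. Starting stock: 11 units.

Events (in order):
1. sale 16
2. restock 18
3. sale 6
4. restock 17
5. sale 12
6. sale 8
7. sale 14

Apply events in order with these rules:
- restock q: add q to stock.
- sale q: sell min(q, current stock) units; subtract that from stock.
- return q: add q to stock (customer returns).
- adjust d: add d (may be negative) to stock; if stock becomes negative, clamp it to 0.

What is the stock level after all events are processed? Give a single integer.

Answer: 0

Derivation:
Processing events:
Start: stock = 11
  Event 1 (sale 16): sell min(16,11)=11. stock: 11 - 11 = 0. total_sold = 11
  Event 2 (restock 18): 0 + 18 = 18
  Event 3 (sale 6): sell min(6,18)=6. stock: 18 - 6 = 12. total_sold = 17
  Event 4 (restock 17): 12 + 17 = 29
  Event 5 (sale 12): sell min(12,29)=12. stock: 29 - 12 = 17. total_sold = 29
  Event 6 (sale 8): sell min(8,17)=8. stock: 17 - 8 = 9. total_sold = 37
  Event 7 (sale 14): sell min(14,9)=9. stock: 9 - 9 = 0. total_sold = 46
Final: stock = 0, total_sold = 46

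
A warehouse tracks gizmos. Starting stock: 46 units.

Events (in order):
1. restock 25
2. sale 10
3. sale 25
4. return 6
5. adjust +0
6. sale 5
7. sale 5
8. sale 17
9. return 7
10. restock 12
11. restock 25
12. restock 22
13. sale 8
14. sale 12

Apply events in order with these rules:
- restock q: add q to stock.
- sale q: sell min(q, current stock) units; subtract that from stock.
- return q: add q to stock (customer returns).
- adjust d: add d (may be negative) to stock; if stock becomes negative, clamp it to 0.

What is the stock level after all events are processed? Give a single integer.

Answer: 61

Derivation:
Processing events:
Start: stock = 46
  Event 1 (restock 25): 46 + 25 = 71
  Event 2 (sale 10): sell min(10,71)=10. stock: 71 - 10 = 61. total_sold = 10
  Event 3 (sale 25): sell min(25,61)=25. stock: 61 - 25 = 36. total_sold = 35
  Event 4 (return 6): 36 + 6 = 42
  Event 5 (adjust +0): 42 + 0 = 42
  Event 6 (sale 5): sell min(5,42)=5. stock: 42 - 5 = 37. total_sold = 40
  Event 7 (sale 5): sell min(5,37)=5. stock: 37 - 5 = 32. total_sold = 45
  Event 8 (sale 17): sell min(17,32)=17. stock: 32 - 17 = 15. total_sold = 62
  Event 9 (return 7): 15 + 7 = 22
  Event 10 (restock 12): 22 + 12 = 34
  Event 11 (restock 25): 34 + 25 = 59
  Event 12 (restock 22): 59 + 22 = 81
  Event 13 (sale 8): sell min(8,81)=8. stock: 81 - 8 = 73. total_sold = 70
  Event 14 (sale 12): sell min(12,73)=12. stock: 73 - 12 = 61. total_sold = 82
Final: stock = 61, total_sold = 82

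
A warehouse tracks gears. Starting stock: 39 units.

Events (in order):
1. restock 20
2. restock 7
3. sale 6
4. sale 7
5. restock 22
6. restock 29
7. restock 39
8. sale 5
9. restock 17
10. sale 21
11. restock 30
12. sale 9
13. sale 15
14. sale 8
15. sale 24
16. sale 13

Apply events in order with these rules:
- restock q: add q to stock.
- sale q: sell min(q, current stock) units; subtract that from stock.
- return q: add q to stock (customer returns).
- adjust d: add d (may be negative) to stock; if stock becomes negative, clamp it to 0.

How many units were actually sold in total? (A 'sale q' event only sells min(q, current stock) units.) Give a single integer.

Processing events:
Start: stock = 39
  Event 1 (restock 20): 39 + 20 = 59
  Event 2 (restock 7): 59 + 7 = 66
  Event 3 (sale 6): sell min(6,66)=6. stock: 66 - 6 = 60. total_sold = 6
  Event 4 (sale 7): sell min(7,60)=7. stock: 60 - 7 = 53. total_sold = 13
  Event 5 (restock 22): 53 + 22 = 75
  Event 6 (restock 29): 75 + 29 = 104
  Event 7 (restock 39): 104 + 39 = 143
  Event 8 (sale 5): sell min(5,143)=5. stock: 143 - 5 = 138. total_sold = 18
  Event 9 (restock 17): 138 + 17 = 155
  Event 10 (sale 21): sell min(21,155)=21. stock: 155 - 21 = 134. total_sold = 39
  Event 11 (restock 30): 134 + 30 = 164
  Event 12 (sale 9): sell min(9,164)=9. stock: 164 - 9 = 155. total_sold = 48
  Event 13 (sale 15): sell min(15,155)=15. stock: 155 - 15 = 140. total_sold = 63
  Event 14 (sale 8): sell min(8,140)=8. stock: 140 - 8 = 132. total_sold = 71
  Event 15 (sale 24): sell min(24,132)=24. stock: 132 - 24 = 108. total_sold = 95
  Event 16 (sale 13): sell min(13,108)=13. stock: 108 - 13 = 95. total_sold = 108
Final: stock = 95, total_sold = 108

Answer: 108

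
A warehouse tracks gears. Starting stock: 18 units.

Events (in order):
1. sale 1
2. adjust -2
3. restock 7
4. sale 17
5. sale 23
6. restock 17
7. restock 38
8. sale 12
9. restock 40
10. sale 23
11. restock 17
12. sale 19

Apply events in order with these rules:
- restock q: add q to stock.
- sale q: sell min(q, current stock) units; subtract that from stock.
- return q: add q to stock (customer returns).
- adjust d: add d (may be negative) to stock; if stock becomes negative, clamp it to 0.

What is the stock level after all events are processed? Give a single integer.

Answer: 58

Derivation:
Processing events:
Start: stock = 18
  Event 1 (sale 1): sell min(1,18)=1. stock: 18 - 1 = 17. total_sold = 1
  Event 2 (adjust -2): 17 + -2 = 15
  Event 3 (restock 7): 15 + 7 = 22
  Event 4 (sale 17): sell min(17,22)=17. stock: 22 - 17 = 5. total_sold = 18
  Event 5 (sale 23): sell min(23,5)=5. stock: 5 - 5 = 0. total_sold = 23
  Event 6 (restock 17): 0 + 17 = 17
  Event 7 (restock 38): 17 + 38 = 55
  Event 8 (sale 12): sell min(12,55)=12. stock: 55 - 12 = 43. total_sold = 35
  Event 9 (restock 40): 43 + 40 = 83
  Event 10 (sale 23): sell min(23,83)=23. stock: 83 - 23 = 60. total_sold = 58
  Event 11 (restock 17): 60 + 17 = 77
  Event 12 (sale 19): sell min(19,77)=19. stock: 77 - 19 = 58. total_sold = 77
Final: stock = 58, total_sold = 77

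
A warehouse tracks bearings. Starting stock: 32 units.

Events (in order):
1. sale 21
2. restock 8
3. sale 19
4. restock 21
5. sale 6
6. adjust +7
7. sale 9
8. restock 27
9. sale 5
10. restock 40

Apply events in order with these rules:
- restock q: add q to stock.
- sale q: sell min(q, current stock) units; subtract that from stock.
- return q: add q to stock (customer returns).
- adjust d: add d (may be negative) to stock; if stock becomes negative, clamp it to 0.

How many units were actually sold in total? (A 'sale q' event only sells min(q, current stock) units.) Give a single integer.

Processing events:
Start: stock = 32
  Event 1 (sale 21): sell min(21,32)=21. stock: 32 - 21 = 11. total_sold = 21
  Event 2 (restock 8): 11 + 8 = 19
  Event 3 (sale 19): sell min(19,19)=19. stock: 19 - 19 = 0. total_sold = 40
  Event 4 (restock 21): 0 + 21 = 21
  Event 5 (sale 6): sell min(6,21)=6. stock: 21 - 6 = 15. total_sold = 46
  Event 6 (adjust +7): 15 + 7 = 22
  Event 7 (sale 9): sell min(9,22)=9. stock: 22 - 9 = 13. total_sold = 55
  Event 8 (restock 27): 13 + 27 = 40
  Event 9 (sale 5): sell min(5,40)=5. stock: 40 - 5 = 35. total_sold = 60
  Event 10 (restock 40): 35 + 40 = 75
Final: stock = 75, total_sold = 60

Answer: 60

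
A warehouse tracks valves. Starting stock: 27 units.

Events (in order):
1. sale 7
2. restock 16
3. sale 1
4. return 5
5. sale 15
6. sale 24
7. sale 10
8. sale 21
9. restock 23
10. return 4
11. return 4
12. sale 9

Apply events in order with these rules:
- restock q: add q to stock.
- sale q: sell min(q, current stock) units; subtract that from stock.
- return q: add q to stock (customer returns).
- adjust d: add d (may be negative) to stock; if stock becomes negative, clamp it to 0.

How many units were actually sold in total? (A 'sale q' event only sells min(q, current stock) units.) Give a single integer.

Processing events:
Start: stock = 27
  Event 1 (sale 7): sell min(7,27)=7. stock: 27 - 7 = 20. total_sold = 7
  Event 2 (restock 16): 20 + 16 = 36
  Event 3 (sale 1): sell min(1,36)=1. stock: 36 - 1 = 35. total_sold = 8
  Event 4 (return 5): 35 + 5 = 40
  Event 5 (sale 15): sell min(15,40)=15. stock: 40 - 15 = 25. total_sold = 23
  Event 6 (sale 24): sell min(24,25)=24. stock: 25 - 24 = 1. total_sold = 47
  Event 7 (sale 10): sell min(10,1)=1. stock: 1 - 1 = 0. total_sold = 48
  Event 8 (sale 21): sell min(21,0)=0. stock: 0 - 0 = 0. total_sold = 48
  Event 9 (restock 23): 0 + 23 = 23
  Event 10 (return 4): 23 + 4 = 27
  Event 11 (return 4): 27 + 4 = 31
  Event 12 (sale 9): sell min(9,31)=9. stock: 31 - 9 = 22. total_sold = 57
Final: stock = 22, total_sold = 57

Answer: 57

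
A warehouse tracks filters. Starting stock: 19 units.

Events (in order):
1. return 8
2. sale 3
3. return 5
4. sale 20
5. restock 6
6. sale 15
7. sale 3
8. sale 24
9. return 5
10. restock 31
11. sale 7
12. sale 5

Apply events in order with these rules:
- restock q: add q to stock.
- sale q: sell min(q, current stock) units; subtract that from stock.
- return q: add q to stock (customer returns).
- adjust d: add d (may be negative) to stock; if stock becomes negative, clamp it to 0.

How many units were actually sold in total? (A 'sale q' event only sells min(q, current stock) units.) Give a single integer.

Processing events:
Start: stock = 19
  Event 1 (return 8): 19 + 8 = 27
  Event 2 (sale 3): sell min(3,27)=3. stock: 27 - 3 = 24. total_sold = 3
  Event 3 (return 5): 24 + 5 = 29
  Event 4 (sale 20): sell min(20,29)=20. stock: 29 - 20 = 9. total_sold = 23
  Event 5 (restock 6): 9 + 6 = 15
  Event 6 (sale 15): sell min(15,15)=15. stock: 15 - 15 = 0. total_sold = 38
  Event 7 (sale 3): sell min(3,0)=0. stock: 0 - 0 = 0. total_sold = 38
  Event 8 (sale 24): sell min(24,0)=0. stock: 0 - 0 = 0. total_sold = 38
  Event 9 (return 5): 0 + 5 = 5
  Event 10 (restock 31): 5 + 31 = 36
  Event 11 (sale 7): sell min(7,36)=7. stock: 36 - 7 = 29. total_sold = 45
  Event 12 (sale 5): sell min(5,29)=5. stock: 29 - 5 = 24. total_sold = 50
Final: stock = 24, total_sold = 50

Answer: 50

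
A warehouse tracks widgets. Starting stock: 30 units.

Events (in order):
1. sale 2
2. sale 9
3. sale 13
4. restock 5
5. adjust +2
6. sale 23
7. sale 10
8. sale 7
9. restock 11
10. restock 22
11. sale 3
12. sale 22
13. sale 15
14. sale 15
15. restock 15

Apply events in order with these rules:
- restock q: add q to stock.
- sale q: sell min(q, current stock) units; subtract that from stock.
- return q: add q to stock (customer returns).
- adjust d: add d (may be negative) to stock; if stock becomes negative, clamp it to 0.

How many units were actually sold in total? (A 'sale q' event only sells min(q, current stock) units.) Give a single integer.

Answer: 70

Derivation:
Processing events:
Start: stock = 30
  Event 1 (sale 2): sell min(2,30)=2. stock: 30 - 2 = 28. total_sold = 2
  Event 2 (sale 9): sell min(9,28)=9. stock: 28 - 9 = 19. total_sold = 11
  Event 3 (sale 13): sell min(13,19)=13. stock: 19 - 13 = 6. total_sold = 24
  Event 4 (restock 5): 6 + 5 = 11
  Event 5 (adjust +2): 11 + 2 = 13
  Event 6 (sale 23): sell min(23,13)=13. stock: 13 - 13 = 0. total_sold = 37
  Event 7 (sale 10): sell min(10,0)=0. stock: 0 - 0 = 0. total_sold = 37
  Event 8 (sale 7): sell min(7,0)=0. stock: 0 - 0 = 0. total_sold = 37
  Event 9 (restock 11): 0 + 11 = 11
  Event 10 (restock 22): 11 + 22 = 33
  Event 11 (sale 3): sell min(3,33)=3. stock: 33 - 3 = 30. total_sold = 40
  Event 12 (sale 22): sell min(22,30)=22. stock: 30 - 22 = 8. total_sold = 62
  Event 13 (sale 15): sell min(15,8)=8. stock: 8 - 8 = 0. total_sold = 70
  Event 14 (sale 15): sell min(15,0)=0. stock: 0 - 0 = 0. total_sold = 70
  Event 15 (restock 15): 0 + 15 = 15
Final: stock = 15, total_sold = 70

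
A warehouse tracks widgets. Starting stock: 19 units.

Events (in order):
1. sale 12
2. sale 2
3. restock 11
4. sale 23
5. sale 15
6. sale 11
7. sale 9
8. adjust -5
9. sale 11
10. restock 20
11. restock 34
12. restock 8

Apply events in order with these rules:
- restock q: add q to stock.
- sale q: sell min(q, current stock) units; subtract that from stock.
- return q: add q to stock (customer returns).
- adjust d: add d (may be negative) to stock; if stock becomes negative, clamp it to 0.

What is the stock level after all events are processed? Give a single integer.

Answer: 62

Derivation:
Processing events:
Start: stock = 19
  Event 1 (sale 12): sell min(12,19)=12. stock: 19 - 12 = 7. total_sold = 12
  Event 2 (sale 2): sell min(2,7)=2. stock: 7 - 2 = 5. total_sold = 14
  Event 3 (restock 11): 5 + 11 = 16
  Event 4 (sale 23): sell min(23,16)=16. stock: 16 - 16 = 0. total_sold = 30
  Event 5 (sale 15): sell min(15,0)=0. stock: 0 - 0 = 0. total_sold = 30
  Event 6 (sale 11): sell min(11,0)=0. stock: 0 - 0 = 0. total_sold = 30
  Event 7 (sale 9): sell min(9,0)=0. stock: 0 - 0 = 0. total_sold = 30
  Event 8 (adjust -5): 0 + -5 = 0 (clamped to 0)
  Event 9 (sale 11): sell min(11,0)=0. stock: 0 - 0 = 0. total_sold = 30
  Event 10 (restock 20): 0 + 20 = 20
  Event 11 (restock 34): 20 + 34 = 54
  Event 12 (restock 8): 54 + 8 = 62
Final: stock = 62, total_sold = 30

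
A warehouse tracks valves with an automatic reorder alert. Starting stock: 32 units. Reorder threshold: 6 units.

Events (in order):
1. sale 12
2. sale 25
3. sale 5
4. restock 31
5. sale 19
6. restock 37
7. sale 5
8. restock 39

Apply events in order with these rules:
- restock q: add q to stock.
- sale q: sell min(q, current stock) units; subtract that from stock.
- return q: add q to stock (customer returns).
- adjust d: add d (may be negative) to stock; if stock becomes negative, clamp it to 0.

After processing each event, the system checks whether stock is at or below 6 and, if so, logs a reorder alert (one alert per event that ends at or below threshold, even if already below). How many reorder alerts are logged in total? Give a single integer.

Answer: 2

Derivation:
Processing events:
Start: stock = 32
  Event 1 (sale 12): sell min(12,32)=12. stock: 32 - 12 = 20. total_sold = 12
  Event 2 (sale 25): sell min(25,20)=20. stock: 20 - 20 = 0. total_sold = 32
  Event 3 (sale 5): sell min(5,0)=0. stock: 0 - 0 = 0. total_sold = 32
  Event 4 (restock 31): 0 + 31 = 31
  Event 5 (sale 19): sell min(19,31)=19. stock: 31 - 19 = 12. total_sold = 51
  Event 6 (restock 37): 12 + 37 = 49
  Event 7 (sale 5): sell min(5,49)=5. stock: 49 - 5 = 44. total_sold = 56
  Event 8 (restock 39): 44 + 39 = 83
Final: stock = 83, total_sold = 56

Checking against threshold 6:
  After event 1: stock=20 > 6
  After event 2: stock=0 <= 6 -> ALERT
  After event 3: stock=0 <= 6 -> ALERT
  After event 4: stock=31 > 6
  After event 5: stock=12 > 6
  After event 6: stock=49 > 6
  After event 7: stock=44 > 6
  After event 8: stock=83 > 6
Alert events: [2, 3]. Count = 2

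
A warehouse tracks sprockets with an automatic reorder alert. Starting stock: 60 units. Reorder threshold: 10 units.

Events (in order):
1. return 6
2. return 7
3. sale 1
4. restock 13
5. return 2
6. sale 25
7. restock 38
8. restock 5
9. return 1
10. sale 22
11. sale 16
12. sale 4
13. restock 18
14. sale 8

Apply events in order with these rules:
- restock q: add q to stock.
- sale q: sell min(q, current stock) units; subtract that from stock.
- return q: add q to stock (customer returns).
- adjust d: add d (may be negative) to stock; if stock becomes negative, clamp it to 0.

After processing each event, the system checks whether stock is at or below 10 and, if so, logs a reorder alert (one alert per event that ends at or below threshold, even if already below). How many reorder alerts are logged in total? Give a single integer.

Answer: 0

Derivation:
Processing events:
Start: stock = 60
  Event 1 (return 6): 60 + 6 = 66
  Event 2 (return 7): 66 + 7 = 73
  Event 3 (sale 1): sell min(1,73)=1. stock: 73 - 1 = 72. total_sold = 1
  Event 4 (restock 13): 72 + 13 = 85
  Event 5 (return 2): 85 + 2 = 87
  Event 6 (sale 25): sell min(25,87)=25. stock: 87 - 25 = 62. total_sold = 26
  Event 7 (restock 38): 62 + 38 = 100
  Event 8 (restock 5): 100 + 5 = 105
  Event 9 (return 1): 105 + 1 = 106
  Event 10 (sale 22): sell min(22,106)=22. stock: 106 - 22 = 84. total_sold = 48
  Event 11 (sale 16): sell min(16,84)=16. stock: 84 - 16 = 68. total_sold = 64
  Event 12 (sale 4): sell min(4,68)=4. stock: 68 - 4 = 64. total_sold = 68
  Event 13 (restock 18): 64 + 18 = 82
  Event 14 (sale 8): sell min(8,82)=8. stock: 82 - 8 = 74. total_sold = 76
Final: stock = 74, total_sold = 76

Checking against threshold 10:
  After event 1: stock=66 > 10
  After event 2: stock=73 > 10
  After event 3: stock=72 > 10
  After event 4: stock=85 > 10
  After event 5: stock=87 > 10
  After event 6: stock=62 > 10
  After event 7: stock=100 > 10
  After event 8: stock=105 > 10
  After event 9: stock=106 > 10
  After event 10: stock=84 > 10
  After event 11: stock=68 > 10
  After event 12: stock=64 > 10
  After event 13: stock=82 > 10
  After event 14: stock=74 > 10
Alert events: []. Count = 0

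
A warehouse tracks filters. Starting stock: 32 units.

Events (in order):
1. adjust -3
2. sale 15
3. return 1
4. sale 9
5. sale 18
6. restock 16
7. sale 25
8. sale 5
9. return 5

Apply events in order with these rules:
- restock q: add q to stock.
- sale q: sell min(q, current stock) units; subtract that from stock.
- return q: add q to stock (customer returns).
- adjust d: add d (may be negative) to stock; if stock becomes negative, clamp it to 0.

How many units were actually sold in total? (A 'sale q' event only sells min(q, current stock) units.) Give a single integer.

Processing events:
Start: stock = 32
  Event 1 (adjust -3): 32 + -3 = 29
  Event 2 (sale 15): sell min(15,29)=15. stock: 29 - 15 = 14. total_sold = 15
  Event 3 (return 1): 14 + 1 = 15
  Event 4 (sale 9): sell min(9,15)=9. stock: 15 - 9 = 6. total_sold = 24
  Event 5 (sale 18): sell min(18,6)=6. stock: 6 - 6 = 0. total_sold = 30
  Event 6 (restock 16): 0 + 16 = 16
  Event 7 (sale 25): sell min(25,16)=16. stock: 16 - 16 = 0. total_sold = 46
  Event 8 (sale 5): sell min(5,0)=0. stock: 0 - 0 = 0. total_sold = 46
  Event 9 (return 5): 0 + 5 = 5
Final: stock = 5, total_sold = 46

Answer: 46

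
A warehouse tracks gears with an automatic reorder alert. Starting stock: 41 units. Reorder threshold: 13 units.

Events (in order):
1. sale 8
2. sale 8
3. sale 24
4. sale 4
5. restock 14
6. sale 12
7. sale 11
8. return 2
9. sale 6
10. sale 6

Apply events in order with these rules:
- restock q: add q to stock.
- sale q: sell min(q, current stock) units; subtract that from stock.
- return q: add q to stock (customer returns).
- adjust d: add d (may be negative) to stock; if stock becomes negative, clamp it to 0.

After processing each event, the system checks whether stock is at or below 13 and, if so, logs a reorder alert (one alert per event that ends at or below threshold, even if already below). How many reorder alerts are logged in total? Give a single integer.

Processing events:
Start: stock = 41
  Event 1 (sale 8): sell min(8,41)=8. stock: 41 - 8 = 33. total_sold = 8
  Event 2 (sale 8): sell min(8,33)=8. stock: 33 - 8 = 25. total_sold = 16
  Event 3 (sale 24): sell min(24,25)=24. stock: 25 - 24 = 1. total_sold = 40
  Event 4 (sale 4): sell min(4,1)=1. stock: 1 - 1 = 0. total_sold = 41
  Event 5 (restock 14): 0 + 14 = 14
  Event 6 (sale 12): sell min(12,14)=12. stock: 14 - 12 = 2. total_sold = 53
  Event 7 (sale 11): sell min(11,2)=2. stock: 2 - 2 = 0. total_sold = 55
  Event 8 (return 2): 0 + 2 = 2
  Event 9 (sale 6): sell min(6,2)=2. stock: 2 - 2 = 0. total_sold = 57
  Event 10 (sale 6): sell min(6,0)=0. stock: 0 - 0 = 0. total_sold = 57
Final: stock = 0, total_sold = 57

Checking against threshold 13:
  After event 1: stock=33 > 13
  After event 2: stock=25 > 13
  After event 3: stock=1 <= 13 -> ALERT
  After event 4: stock=0 <= 13 -> ALERT
  After event 5: stock=14 > 13
  After event 6: stock=2 <= 13 -> ALERT
  After event 7: stock=0 <= 13 -> ALERT
  After event 8: stock=2 <= 13 -> ALERT
  After event 9: stock=0 <= 13 -> ALERT
  After event 10: stock=0 <= 13 -> ALERT
Alert events: [3, 4, 6, 7, 8, 9, 10]. Count = 7

Answer: 7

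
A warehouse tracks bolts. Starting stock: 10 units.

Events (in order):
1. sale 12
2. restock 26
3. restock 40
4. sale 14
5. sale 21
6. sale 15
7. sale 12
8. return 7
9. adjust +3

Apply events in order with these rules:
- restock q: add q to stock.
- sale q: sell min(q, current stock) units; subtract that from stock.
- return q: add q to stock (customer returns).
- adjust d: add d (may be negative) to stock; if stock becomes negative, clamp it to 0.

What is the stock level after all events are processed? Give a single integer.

Answer: 14

Derivation:
Processing events:
Start: stock = 10
  Event 1 (sale 12): sell min(12,10)=10. stock: 10 - 10 = 0. total_sold = 10
  Event 2 (restock 26): 0 + 26 = 26
  Event 3 (restock 40): 26 + 40 = 66
  Event 4 (sale 14): sell min(14,66)=14. stock: 66 - 14 = 52. total_sold = 24
  Event 5 (sale 21): sell min(21,52)=21. stock: 52 - 21 = 31. total_sold = 45
  Event 6 (sale 15): sell min(15,31)=15. stock: 31 - 15 = 16. total_sold = 60
  Event 7 (sale 12): sell min(12,16)=12. stock: 16 - 12 = 4. total_sold = 72
  Event 8 (return 7): 4 + 7 = 11
  Event 9 (adjust +3): 11 + 3 = 14
Final: stock = 14, total_sold = 72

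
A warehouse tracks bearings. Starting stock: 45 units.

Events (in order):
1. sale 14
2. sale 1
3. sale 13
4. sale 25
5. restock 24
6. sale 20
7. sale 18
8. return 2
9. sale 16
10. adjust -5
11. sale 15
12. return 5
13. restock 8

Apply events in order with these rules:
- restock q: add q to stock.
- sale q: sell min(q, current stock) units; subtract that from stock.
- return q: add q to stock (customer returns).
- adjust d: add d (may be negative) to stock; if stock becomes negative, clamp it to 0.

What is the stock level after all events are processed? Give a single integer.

Answer: 13

Derivation:
Processing events:
Start: stock = 45
  Event 1 (sale 14): sell min(14,45)=14. stock: 45 - 14 = 31. total_sold = 14
  Event 2 (sale 1): sell min(1,31)=1. stock: 31 - 1 = 30. total_sold = 15
  Event 3 (sale 13): sell min(13,30)=13. stock: 30 - 13 = 17. total_sold = 28
  Event 4 (sale 25): sell min(25,17)=17. stock: 17 - 17 = 0. total_sold = 45
  Event 5 (restock 24): 0 + 24 = 24
  Event 6 (sale 20): sell min(20,24)=20. stock: 24 - 20 = 4. total_sold = 65
  Event 7 (sale 18): sell min(18,4)=4. stock: 4 - 4 = 0. total_sold = 69
  Event 8 (return 2): 0 + 2 = 2
  Event 9 (sale 16): sell min(16,2)=2. stock: 2 - 2 = 0. total_sold = 71
  Event 10 (adjust -5): 0 + -5 = 0 (clamped to 0)
  Event 11 (sale 15): sell min(15,0)=0. stock: 0 - 0 = 0. total_sold = 71
  Event 12 (return 5): 0 + 5 = 5
  Event 13 (restock 8): 5 + 8 = 13
Final: stock = 13, total_sold = 71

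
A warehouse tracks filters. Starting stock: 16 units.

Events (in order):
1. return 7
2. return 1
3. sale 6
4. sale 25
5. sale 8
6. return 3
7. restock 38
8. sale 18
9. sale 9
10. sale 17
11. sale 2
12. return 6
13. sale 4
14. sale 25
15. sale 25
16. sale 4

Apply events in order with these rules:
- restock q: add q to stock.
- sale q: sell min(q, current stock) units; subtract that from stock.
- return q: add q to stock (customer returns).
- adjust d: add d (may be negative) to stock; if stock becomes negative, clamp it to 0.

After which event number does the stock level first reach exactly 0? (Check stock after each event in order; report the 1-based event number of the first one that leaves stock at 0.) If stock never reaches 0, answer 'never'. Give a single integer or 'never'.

Answer: 4

Derivation:
Processing events:
Start: stock = 16
  Event 1 (return 7): 16 + 7 = 23
  Event 2 (return 1): 23 + 1 = 24
  Event 3 (sale 6): sell min(6,24)=6. stock: 24 - 6 = 18. total_sold = 6
  Event 4 (sale 25): sell min(25,18)=18. stock: 18 - 18 = 0. total_sold = 24
  Event 5 (sale 8): sell min(8,0)=0. stock: 0 - 0 = 0. total_sold = 24
  Event 6 (return 3): 0 + 3 = 3
  Event 7 (restock 38): 3 + 38 = 41
  Event 8 (sale 18): sell min(18,41)=18. stock: 41 - 18 = 23. total_sold = 42
  Event 9 (sale 9): sell min(9,23)=9. stock: 23 - 9 = 14. total_sold = 51
  Event 10 (sale 17): sell min(17,14)=14. stock: 14 - 14 = 0. total_sold = 65
  Event 11 (sale 2): sell min(2,0)=0. stock: 0 - 0 = 0. total_sold = 65
  Event 12 (return 6): 0 + 6 = 6
  Event 13 (sale 4): sell min(4,6)=4. stock: 6 - 4 = 2. total_sold = 69
  Event 14 (sale 25): sell min(25,2)=2. stock: 2 - 2 = 0. total_sold = 71
  Event 15 (sale 25): sell min(25,0)=0. stock: 0 - 0 = 0. total_sold = 71
  Event 16 (sale 4): sell min(4,0)=0. stock: 0 - 0 = 0. total_sold = 71
Final: stock = 0, total_sold = 71

First zero at event 4.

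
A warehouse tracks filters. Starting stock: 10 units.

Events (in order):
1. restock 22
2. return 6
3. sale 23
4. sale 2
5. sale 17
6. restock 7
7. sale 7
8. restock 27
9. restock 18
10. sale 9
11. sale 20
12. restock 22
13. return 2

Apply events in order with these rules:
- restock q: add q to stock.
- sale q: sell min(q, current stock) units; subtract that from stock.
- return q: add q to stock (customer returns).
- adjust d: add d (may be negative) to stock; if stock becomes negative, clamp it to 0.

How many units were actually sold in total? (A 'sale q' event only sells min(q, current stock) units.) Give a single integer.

Answer: 74

Derivation:
Processing events:
Start: stock = 10
  Event 1 (restock 22): 10 + 22 = 32
  Event 2 (return 6): 32 + 6 = 38
  Event 3 (sale 23): sell min(23,38)=23. stock: 38 - 23 = 15. total_sold = 23
  Event 4 (sale 2): sell min(2,15)=2. stock: 15 - 2 = 13. total_sold = 25
  Event 5 (sale 17): sell min(17,13)=13. stock: 13 - 13 = 0. total_sold = 38
  Event 6 (restock 7): 0 + 7 = 7
  Event 7 (sale 7): sell min(7,7)=7. stock: 7 - 7 = 0. total_sold = 45
  Event 8 (restock 27): 0 + 27 = 27
  Event 9 (restock 18): 27 + 18 = 45
  Event 10 (sale 9): sell min(9,45)=9. stock: 45 - 9 = 36. total_sold = 54
  Event 11 (sale 20): sell min(20,36)=20. stock: 36 - 20 = 16. total_sold = 74
  Event 12 (restock 22): 16 + 22 = 38
  Event 13 (return 2): 38 + 2 = 40
Final: stock = 40, total_sold = 74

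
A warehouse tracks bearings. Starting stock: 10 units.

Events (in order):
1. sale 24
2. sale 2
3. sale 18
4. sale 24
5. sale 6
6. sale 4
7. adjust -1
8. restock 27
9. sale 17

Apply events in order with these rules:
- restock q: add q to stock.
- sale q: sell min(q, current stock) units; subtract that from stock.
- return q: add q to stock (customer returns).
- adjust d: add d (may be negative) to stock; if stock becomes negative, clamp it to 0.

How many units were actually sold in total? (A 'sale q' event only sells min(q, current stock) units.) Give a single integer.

Answer: 27

Derivation:
Processing events:
Start: stock = 10
  Event 1 (sale 24): sell min(24,10)=10. stock: 10 - 10 = 0. total_sold = 10
  Event 2 (sale 2): sell min(2,0)=0. stock: 0 - 0 = 0. total_sold = 10
  Event 3 (sale 18): sell min(18,0)=0. stock: 0 - 0 = 0. total_sold = 10
  Event 4 (sale 24): sell min(24,0)=0. stock: 0 - 0 = 0. total_sold = 10
  Event 5 (sale 6): sell min(6,0)=0. stock: 0 - 0 = 0. total_sold = 10
  Event 6 (sale 4): sell min(4,0)=0. stock: 0 - 0 = 0. total_sold = 10
  Event 7 (adjust -1): 0 + -1 = 0 (clamped to 0)
  Event 8 (restock 27): 0 + 27 = 27
  Event 9 (sale 17): sell min(17,27)=17. stock: 27 - 17 = 10. total_sold = 27
Final: stock = 10, total_sold = 27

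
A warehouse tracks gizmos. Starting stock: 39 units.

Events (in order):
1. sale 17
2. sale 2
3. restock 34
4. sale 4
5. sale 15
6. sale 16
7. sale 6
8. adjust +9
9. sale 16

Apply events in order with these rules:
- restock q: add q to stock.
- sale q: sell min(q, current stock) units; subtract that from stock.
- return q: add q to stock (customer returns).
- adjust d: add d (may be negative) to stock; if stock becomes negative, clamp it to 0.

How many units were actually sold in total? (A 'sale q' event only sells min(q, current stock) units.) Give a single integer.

Answer: 76

Derivation:
Processing events:
Start: stock = 39
  Event 1 (sale 17): sell min(17,39)=17. stock: 39 - 17 = 22. total_sold = 17
  Event 2 (sale 2): sell min(2,22)=2. stock: 22 - 2 = 20. total_sold = 19
  Event 3 (restock 34): 20 + 34 = 54
  Event 4 (sale 4): sell min(4,54)=4. stock: 54 - 4 = 50. total_sold = 23
  Event 5 (sale 15): sell min(15,50)=15. stock: 50 - 15 = 35. total_sold = 38
  Event 6 (sale 16): sell min(16,35)=16. stock: 35 - 16 = 19. total_sold = 54
  Event 7 (sale 6): sell min(6,19)=6. stock: 19 - 6 = 13. total_sold = 60
  Event 8 (adjust +9): 13 + 9 = 22
  Event 9 (sale 16): sell min(16,22)=16. stock: 22 - 16 = 6. total_sold = 76
Final: stock = 6, total_sold = 76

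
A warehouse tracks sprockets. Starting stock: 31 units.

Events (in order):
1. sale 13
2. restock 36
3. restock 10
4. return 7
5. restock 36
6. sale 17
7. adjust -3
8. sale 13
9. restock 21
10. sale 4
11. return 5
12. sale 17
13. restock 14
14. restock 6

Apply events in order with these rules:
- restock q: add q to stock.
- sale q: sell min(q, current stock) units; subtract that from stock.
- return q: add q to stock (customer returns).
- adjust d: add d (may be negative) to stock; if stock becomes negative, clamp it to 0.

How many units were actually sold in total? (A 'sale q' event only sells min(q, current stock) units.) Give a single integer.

Answer: 64

Derivation:
Processing events:
Start: stock = 31
  Event 1 (sale 13): sell min(13,31)=13. stock: 31 - 13 = 18. total_sold = 13
  Event 2 (restock 36): 18 + 36 = 54
  Event 3 (restock 10): 54 + 10 = 64
  Event 4 (return 7): 64 + 7 = 71
  Event 5 (restock 36): 71 + 36 = 107
  Event 6 (sale 17): sell min(17,107)=17. stock: 107 - 17 = 90. total_sold = 30
  Event 7 (adjust -3): 90 + -3 = 87
  Event 8 (sale 13): sell min(13,87)=13. stock: 87 - 13 = 74. total_sold = 43
  Event 9 (restock 21): 74 + 21 = 95
  Event 10 (sale 4): sell min(4,95)=4. stock: 95 - 4 = 91. total_sold = 47
  Event 11 (return 5): 91 + 5 = 96
  Event 12 (sale 17): sell min(17,96)=17. stock: 96 - 17 = 79. total_sold = 64
  Event 13 (restock 14): 79 + 14 = 93
  Event 14 (restock 6): 93 + 6 = 99
Final: stock = 99, total_sold = 64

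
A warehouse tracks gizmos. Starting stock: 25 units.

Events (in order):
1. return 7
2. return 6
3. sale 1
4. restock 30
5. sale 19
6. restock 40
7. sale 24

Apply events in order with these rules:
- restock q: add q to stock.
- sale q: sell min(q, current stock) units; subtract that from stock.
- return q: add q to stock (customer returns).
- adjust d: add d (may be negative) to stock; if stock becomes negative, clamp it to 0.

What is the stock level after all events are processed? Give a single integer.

Answer: 64

Derivation:
Processing events:
Start: stock = 25
  Event 1 (return 7): 25 + 7 = 32
  Event 2 (return 6): 32 + 6 = 38
  Event 3 (sale 1): sell min(1,38)=1. stock: 38 - 1 = 37. total_sold = 1
  Event 4 (restock 30): 37 + 30 = 67
  Event 5 (sale 19): sell min(19,67)=19. stock: 67 - 19 = 48. total_sold = 20
  Event 6 (restock 40): 48 + 40 = 88
  Event 7 (sale 24): sell min(24,88)=24. stock: 88 - 24 = 64. total_sold = 44
Final: stock = 64, total_sold = 44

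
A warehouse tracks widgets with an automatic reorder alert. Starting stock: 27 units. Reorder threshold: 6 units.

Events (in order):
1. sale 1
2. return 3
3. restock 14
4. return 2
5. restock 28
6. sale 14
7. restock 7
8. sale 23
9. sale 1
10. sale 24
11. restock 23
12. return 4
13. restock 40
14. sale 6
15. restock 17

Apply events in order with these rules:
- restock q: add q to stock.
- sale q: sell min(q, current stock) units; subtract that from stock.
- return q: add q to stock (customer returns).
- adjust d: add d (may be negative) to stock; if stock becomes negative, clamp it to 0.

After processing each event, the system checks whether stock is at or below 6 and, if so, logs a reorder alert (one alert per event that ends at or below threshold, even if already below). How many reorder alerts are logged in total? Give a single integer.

Answer: 0

Derivation:
Processing events:
Start: stock = 27
  Event 1 (sale 1): sell min(1,27)=1. stock: 27 - 1 = 26. total_sold = 1
  Event 2 (return 3): 26 + 3 = 29
  Event 3 (restock 14): 29 + 14 = 43
  Event 4 (return 2): 43 + 2 = 45
  Event 5 (restock 28): 45 + 28 = 73
  Event 6 (sale 14): sell min(14,73)=14. stock: 73 - 14 = 59. total_sold = 15
  Event 7 (restock 7): 59 + 7 = 66
  Event 8 (sale 23): sell min(23,66)=23. stock: 66 - 23 = 43. total_sold = 38
  Event 9 (sale 1): sell min(1,43)=1. stock: 43 - 1 = 42. total_sold = 39
  Event 10 (sale 24): sell min(24,42)=24. stock: 42 - 24 = 18. total_sold = 63
  Event 11 (restock 23): 18 + 23 = 41
  Event 12 (return 4): 41 + 4 = 45
  Event 13 (restock 40): 45 + 40 = 85
  Event 14 (sale 6): sell min(6,85)=6. stock: 85 - 6 = 79. total_sold = 69
  Event 15 (restock 17): 79 + 17 = 96
Final: stock = 96, total_sold = 69

Checking against threshold 6:
  After event 1: stock=26 > 6
  After event 2: stock=29 > 6
  After event 3: stock=43 > 6
  After event 4: stock=45 > 6
  After event 5: stock=73 > 6
  After event 6: stock=59 > 6
  After event 7: stock=66 > 6
  After event 8: stock=43 > 6
  After event 9: stock=42 > 6
  After event 10: stock=18 > 6
  After event 11: stock=41 > 6
  After event 12: stock=45 > 6
  After event 13: stock=85 > 6
  After event 14: stock=79 > 6
  After event 15: stock=96 > 6
Alert events: []. Count = 0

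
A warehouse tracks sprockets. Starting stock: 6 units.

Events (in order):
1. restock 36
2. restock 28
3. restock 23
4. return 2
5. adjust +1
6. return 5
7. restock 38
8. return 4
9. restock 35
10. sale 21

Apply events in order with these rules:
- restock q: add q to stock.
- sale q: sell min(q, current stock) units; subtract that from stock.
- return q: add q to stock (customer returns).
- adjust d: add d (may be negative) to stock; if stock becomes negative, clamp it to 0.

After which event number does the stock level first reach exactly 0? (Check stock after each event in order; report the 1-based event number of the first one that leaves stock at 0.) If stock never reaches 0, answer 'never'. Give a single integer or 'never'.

Answer: never

Derivation:
Processing events:
Start: stock = 6
  Event 1 (restock 36): 6 + 36 = 42
  Event 2 (restock 28): 42 + 28 = 70
  Event 3 (restock 23): 70 + 23 = 93
  Event 4 (return 2): 93 + 2 = 95
  Event 5 (adjust +1): 95 + 1 = 96
  Event 6 (return 5): 96 + 5 = 101
  Event 7 (restock 38): 101 + 38 = 139
  Event 8 (return 4): 139 + 4 = 143
  Event 9 (restock 35): 143 + 35 = 178
  Event 10 (sale 21): sell min(21,178)=21. stock: 178 - 21 = 157. total_sold = 21
Final: stock = 157, total_sold = 21

Stock never reaches 0.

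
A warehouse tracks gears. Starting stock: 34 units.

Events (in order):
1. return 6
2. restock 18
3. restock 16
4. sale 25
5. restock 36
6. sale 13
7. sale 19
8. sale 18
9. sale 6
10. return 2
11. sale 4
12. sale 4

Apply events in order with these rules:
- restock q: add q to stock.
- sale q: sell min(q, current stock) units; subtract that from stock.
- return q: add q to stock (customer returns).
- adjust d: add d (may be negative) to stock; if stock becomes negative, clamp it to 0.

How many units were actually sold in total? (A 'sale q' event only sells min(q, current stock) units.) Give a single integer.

Processing events:
Start: stock = 34
  Event 1 (return 6): 34 + 6 = 40
  Event 2 (restock 18): 40 + 18 = 58
  Event 3 (restock 16): 58 + 16 = 74
  Event 4 (sale 25): sell min(25,74)=25. stock: 74 - 25 = 49. total_sold = 25
  Event 5 (restock 36): 49 + 36 = 85
  Event 6 (sale 13): sell min(13,85)=13. stock: 85 - 13 = 72. total_sold = 38
  Event 7 (sale 19): sell min(19,72)=19. stock: 72 - 19 = 53. total_sold = 57
  Event 8 (sale 18): sell min(18,53)=18. stock: 53 - 18 = 35. total_sold = 75
  Event 9 (sale 6): sell min(6,35)=6. stock: 35 - 6 = 29. total_sold = 81
  Event 10 (return 2): 29 + 2 = 31
  Event 11 (sale 4): sell min(4,31)=4. stock: 31 - 4 = 27. total_sold = 85
  Event 12 (sale 4): sell min(4,27)=4. stock: 27 - 4 = 23. total_sold = 89
Final: stock = 23, total_sold = 89

Answer: 89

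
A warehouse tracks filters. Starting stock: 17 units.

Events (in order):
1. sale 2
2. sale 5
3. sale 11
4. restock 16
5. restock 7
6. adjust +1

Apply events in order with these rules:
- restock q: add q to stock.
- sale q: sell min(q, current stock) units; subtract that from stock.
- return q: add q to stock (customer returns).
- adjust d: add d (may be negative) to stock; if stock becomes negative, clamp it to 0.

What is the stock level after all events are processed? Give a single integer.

Answer: 24

Derivation:
Processing events:
Start: stock = 17
  Event 1 (sale 2): sell min(2,17)=2. stock: 17 - 2 = 15. total_sold = 2
  Event 2 (sale 5): sell min(5,15)=5. stock: 15 - 5 = 10. total_sold = 7
  Event 3 (sale 11): sell min(11,10)=10. stock: 10 - 10 = 0. total_sold = 17
  Event 4 (restock 16): 0 + 16 = 16
  Event 5 (restock 7): 16 + 7 = 23
  Event 6 (adjust +1): 23 + 1 = 24
Final: stock = 24, total_sold = 17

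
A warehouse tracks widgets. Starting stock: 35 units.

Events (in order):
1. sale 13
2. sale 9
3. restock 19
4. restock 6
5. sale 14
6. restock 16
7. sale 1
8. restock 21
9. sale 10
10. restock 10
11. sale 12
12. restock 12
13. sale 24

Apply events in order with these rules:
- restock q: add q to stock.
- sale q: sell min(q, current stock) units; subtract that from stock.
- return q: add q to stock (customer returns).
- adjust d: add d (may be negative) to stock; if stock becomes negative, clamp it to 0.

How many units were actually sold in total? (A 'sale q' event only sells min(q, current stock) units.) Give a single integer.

Processing events:
Start: stock = 35
  Event 1 (sale 13): sell min(13,35)=13. stock: 35 - 13 = 22. total_sold = 13
  Event 2 (sale 9): sell min(9,22)=9. stock: 22 - 9 = 13. total_sold = 22
  Event 3 (restock 19): 13 + 19 = 32
  Event 4 (restock 6): 32 + 6 = 38
  Event 5 (sale 14): sell min(14,38)=14. stock: 38 - 14 = 24. total_sold = 36
  Event 6 (restock 16): 24 + 16 = 40
  Event 7 (sale 1): sell min(1,40)=1. stock: 40 - 1 = 39. total_sold = 37
  Event 8 (restock 21): 39 + 21 = 60
  Event 9 (sale 10): sell min(10,60)=10. stock: 60 - 10 = 50. total_sold = 47
  Event 10 (restock 10): 50 + 10 = 60
  Event 11 (sale 12): sell min(12,60)=12. stock: 60 - 12 = 48. total_sold = 59
  Event 12 (restock 12): 48 + 12 = 60
  Event 13 (sale 24): sell min(24,60)=24. stock: 60 - 24 = 36. total_sold = 83
Final: stock = 36, total_sold = 83

Answer: 83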